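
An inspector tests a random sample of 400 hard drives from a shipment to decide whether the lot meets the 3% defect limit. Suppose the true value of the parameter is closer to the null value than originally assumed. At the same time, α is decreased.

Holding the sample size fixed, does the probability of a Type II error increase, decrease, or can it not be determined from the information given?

It increases.

When the true parameter is near the null value, the test has a harder time distinguishing Ha from H₀. A smaller α moves the rejection region further into the tail. With the alternative true, more outcomes now fall outside the rejection region, so failing to reject becomes more likely. Both changes push β in the same direction.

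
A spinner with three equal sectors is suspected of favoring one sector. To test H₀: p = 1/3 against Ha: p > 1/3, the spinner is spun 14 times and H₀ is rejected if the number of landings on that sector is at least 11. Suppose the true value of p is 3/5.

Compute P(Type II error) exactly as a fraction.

Under the alternative p = 3/5, K ~ Binomial(14, 3/5); β is the probability the test does not reject, P(K < 11).
Equivalently, β = 1 − P(K ≥ 11) = 5344795024/6103515625.

5344795024/6103515625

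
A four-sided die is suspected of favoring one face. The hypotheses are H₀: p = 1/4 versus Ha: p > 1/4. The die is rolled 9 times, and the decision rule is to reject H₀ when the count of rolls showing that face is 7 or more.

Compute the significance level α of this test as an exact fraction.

α = P(reject H₀ | H₀ true) = P(S ≥ 7 | p = 1/4), with S ~ Binomial(9, 1/4).
Summing C(9,j)(1/4)^j(3/4)^{9−j} for j = 7,…,9 gives 11/8192.

11/8192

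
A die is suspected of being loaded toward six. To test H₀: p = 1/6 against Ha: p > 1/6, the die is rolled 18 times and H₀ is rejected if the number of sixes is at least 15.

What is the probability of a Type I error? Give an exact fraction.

The Type I error probability is α = P(S ≥ 15) computed under H₀, where S ~ Binomial(18, 1/6).
P(S ≥ 15) = Σ_{j=15}^{18} C(18,j)·(1/6)^j·(5/6)^{18-j} = 26479/25389989167104.

26479/25389989167104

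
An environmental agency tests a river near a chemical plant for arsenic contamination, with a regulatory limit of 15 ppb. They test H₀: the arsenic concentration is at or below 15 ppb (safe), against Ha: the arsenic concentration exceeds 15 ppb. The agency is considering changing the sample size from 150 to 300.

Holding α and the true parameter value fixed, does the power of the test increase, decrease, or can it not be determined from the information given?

It increases.

Increasing n separates the H₀ and Ha sampling distributions, so under Ha fewer outcomes land in the acceptance region.
Since power = 1 − β and β decreases, power increases.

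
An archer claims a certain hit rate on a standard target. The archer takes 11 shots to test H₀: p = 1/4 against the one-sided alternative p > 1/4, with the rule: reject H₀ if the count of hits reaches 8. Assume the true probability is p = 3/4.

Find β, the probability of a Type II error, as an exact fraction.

A Type II error is failing to reject when Ha holds: with p = 3/4, β = P(K ≤ 7).
Equivalently, β = 1 − P(K ≥ 8) = 150311/524288.

150311/524288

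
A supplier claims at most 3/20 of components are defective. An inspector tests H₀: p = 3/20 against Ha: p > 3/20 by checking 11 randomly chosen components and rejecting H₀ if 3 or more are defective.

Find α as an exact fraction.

The significance level is the probability, assuming p = 3/20, of seeing 3 or more defectives in 11 draws.
α = 1 − P(K ≤ 2) = 1 − 31900138777693/40960000000000 = 9059861222307/40960000000000.

9059861222307/40960000000000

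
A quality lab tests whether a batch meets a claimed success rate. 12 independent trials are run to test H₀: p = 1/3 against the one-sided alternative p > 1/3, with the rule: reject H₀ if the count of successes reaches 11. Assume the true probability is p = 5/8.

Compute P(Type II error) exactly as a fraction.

Under the alternative p = 5/8, X ~ Binomial(12, 5/8); β is the probability the test does not reject, P(X < 11).
Equivalently, β = 1 − P(X ≥ 11) = 66717523611/68719476736.

66717523611/68719476736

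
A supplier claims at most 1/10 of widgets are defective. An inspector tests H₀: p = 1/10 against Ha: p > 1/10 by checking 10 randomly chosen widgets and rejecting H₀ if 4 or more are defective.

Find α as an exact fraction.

7996999/625000000

Under H₀, Y ~ Binomial(10, 1/10); the Type I error rate is P(Y ≥ 4).
α = 1 − P(Y ≤ 3) = 1 − 617003001/625000000 = 7996999/625000000.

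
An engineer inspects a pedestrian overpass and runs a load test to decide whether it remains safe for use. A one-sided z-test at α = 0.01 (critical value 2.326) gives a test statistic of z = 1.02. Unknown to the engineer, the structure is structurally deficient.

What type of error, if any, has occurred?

The conventional null hypothesis is that the structure meets the required load capacity (safe).
Since z = 1.02 ≤ z* = 2.326, H₀ is not rejected.
H₀ is false (actually the structure is structurally deficient).
Failing to reject a false H₀ is a Type II error.

Type II error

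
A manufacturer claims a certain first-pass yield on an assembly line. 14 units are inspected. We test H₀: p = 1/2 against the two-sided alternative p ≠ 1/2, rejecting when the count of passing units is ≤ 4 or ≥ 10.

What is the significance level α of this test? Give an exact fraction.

α = P(Y ≤ 4 or Y ≥ 10 | p = 1/2), Y ~ Binomial(14, 1/2).
Each tail has probability (1 + 14 + 91 + 364 + 1001)/16384; doubling gives α = 2942/16384 = 1471/8192.

1471/8192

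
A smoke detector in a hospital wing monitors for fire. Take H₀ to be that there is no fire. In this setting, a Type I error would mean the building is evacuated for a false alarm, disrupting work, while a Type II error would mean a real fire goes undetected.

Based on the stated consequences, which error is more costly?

Type II error

The Type II consequence (a real fire goes undetected) is more severe than the Type I consequence (the building is evacuated for a false alarm, disrupting work).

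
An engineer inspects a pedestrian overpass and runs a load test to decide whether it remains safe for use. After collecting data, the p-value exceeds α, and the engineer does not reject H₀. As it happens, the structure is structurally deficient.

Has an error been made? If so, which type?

Type II error

The conventional null hypothesis here is that the structure meets the required load capacity (safe).
H₀ was not rejected, but H₀ is actually false.
Failing to reject a false null hypothesis is a Type II error (false negative).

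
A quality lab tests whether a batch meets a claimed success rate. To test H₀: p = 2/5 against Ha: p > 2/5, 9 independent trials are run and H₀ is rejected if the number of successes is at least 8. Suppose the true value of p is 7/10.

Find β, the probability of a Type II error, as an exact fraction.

401998383/500000000

Under the alternative p = 7/10, S ~ Binomial(9, 7/10); β is the probability the test does not reject, P(S < 8).
Summing C(9,j)·(7/10)^j·(3/10)^{9-j} for j = 0..7 gives 401998383/500000000.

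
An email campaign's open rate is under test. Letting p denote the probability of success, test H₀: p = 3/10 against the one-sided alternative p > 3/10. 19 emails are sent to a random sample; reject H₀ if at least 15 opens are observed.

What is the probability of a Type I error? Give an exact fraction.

Under H₀, X ~ Binomial(19, 3/10), and α = P(X ≥ 15).
P(X ≥ 15) = Σ_{j=15}^{19} C(19,j)·(3/10)^j·(7/10)^{19-j} = 7448847648561/500000000000000000.

7448847648561/500000000000000000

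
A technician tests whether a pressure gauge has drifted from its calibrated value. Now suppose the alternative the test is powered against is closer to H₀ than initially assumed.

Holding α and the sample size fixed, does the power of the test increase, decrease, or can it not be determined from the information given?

It decreases.

When the true parameter is near the null value, the test has a harder time distinguishing Ha from H₀.
Since power = 1 − β and β increases, power decreases.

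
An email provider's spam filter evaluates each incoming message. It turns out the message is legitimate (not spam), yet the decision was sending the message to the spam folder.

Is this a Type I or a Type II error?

Type I error

The null hypothesis here is that the message is legitimate (not spam).
'Sending the message to the spam folder' corresponds to rejecting H₀.
H₀ was rejected but H₀ is true — a Type I error (false positive).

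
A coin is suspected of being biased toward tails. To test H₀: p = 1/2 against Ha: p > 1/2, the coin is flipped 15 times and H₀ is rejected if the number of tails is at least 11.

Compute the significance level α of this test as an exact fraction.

1941/32768

Under H₀, X ~ Binomial(15, 1/2), and α = P(X ≥ 11).
That's C(15,11) + C(15,12) + C(15,13) + C(15,14) + C(15,15) over 2^15, i.e. (1365 + 455 + 105 + 15 + 1)/32768 = 1941/32768.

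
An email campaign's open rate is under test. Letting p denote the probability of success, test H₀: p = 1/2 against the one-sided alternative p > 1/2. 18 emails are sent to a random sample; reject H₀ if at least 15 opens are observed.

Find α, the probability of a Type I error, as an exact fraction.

α = P(reject H₀ | H₀ true) = P(S ≥ 15 | p = 1/2), with S ~ Binomial(18, 1/2).
Summing the upper tail: (816 + 153 + 18 + 1) / 2^18 = 988/262144 = 247/65536.

247/65536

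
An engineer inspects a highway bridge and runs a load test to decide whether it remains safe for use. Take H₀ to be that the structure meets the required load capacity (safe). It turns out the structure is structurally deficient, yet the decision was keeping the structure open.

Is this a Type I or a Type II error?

Type II error

'Keeping the structure open' corresponds to failing to reject H₀.
H₀ was not rejected but H₀ is false — a Type II error (false negative).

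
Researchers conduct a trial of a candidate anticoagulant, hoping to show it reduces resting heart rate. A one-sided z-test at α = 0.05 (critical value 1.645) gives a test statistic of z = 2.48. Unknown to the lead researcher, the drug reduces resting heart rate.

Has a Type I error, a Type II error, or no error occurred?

No error — this is a correct decision.

The conventional null hypothesis is that the drug has no effect on resting heart rate.
Since z = 2.48 > z* = 1.645, H₀ is rejected.
H₀ is false (actually the drug reduces resting heart rate).
The decision matches the true state — no error.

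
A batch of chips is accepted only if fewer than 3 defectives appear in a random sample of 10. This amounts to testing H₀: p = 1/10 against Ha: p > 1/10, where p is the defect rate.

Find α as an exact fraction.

87738533/1250000000

α = P(reject H₀ | H₀ true) = P(S ≥ 3 | p = 1/10), S ~ Binomial(10, 1/10).
Computing the lower-tail complement: 1 − 1162261467/1250000000 = 87738533/1250000000.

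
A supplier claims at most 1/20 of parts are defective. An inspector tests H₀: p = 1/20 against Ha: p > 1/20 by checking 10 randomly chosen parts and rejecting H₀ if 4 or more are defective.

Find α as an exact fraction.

2632954721/2560000000000

Under H₀, S ~ Binomial(10, 1/20); the Type I error rate is P(S ≥ 4).
α = 1 − P(S ≤ 3) = 1 − 2557367045279/2560000000000 = 2632954721/2560000000000.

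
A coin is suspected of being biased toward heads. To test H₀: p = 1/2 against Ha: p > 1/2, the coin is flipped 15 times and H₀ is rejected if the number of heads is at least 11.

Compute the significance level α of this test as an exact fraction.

α = P(reject H₀ | H₀ true) = P(Y ≥ 11 | p = 1/2), with Y ~ Binomial(15, 1/2).
P(Y ≥ 11) = [C(15,11) + C(15,12) + C(15,13) + C(15,14) + C(15,15)] / 2^15 = (1365 + 455 + 105 + 15 + 1) / 32768 = 1941/32768.

1941/32768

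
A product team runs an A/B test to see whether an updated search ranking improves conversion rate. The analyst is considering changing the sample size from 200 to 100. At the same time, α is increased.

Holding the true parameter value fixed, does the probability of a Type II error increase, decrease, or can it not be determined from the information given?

The first change alone would make β increase; the second alone would make β decrease. Which effect dominates depends on the magnitudes, which are not given.

Cannot be determined from the information given.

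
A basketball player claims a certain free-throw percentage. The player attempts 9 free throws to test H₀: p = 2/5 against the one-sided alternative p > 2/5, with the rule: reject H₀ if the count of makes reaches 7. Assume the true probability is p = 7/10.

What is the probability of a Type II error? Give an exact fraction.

A Type II error is failing to reject when Ha holds: with p = 7/10, β = P(Y ≤ 6).
Equivalently, β = 1 − P(Y ≥ 7) = 268584417/500000000.

268584417/500000000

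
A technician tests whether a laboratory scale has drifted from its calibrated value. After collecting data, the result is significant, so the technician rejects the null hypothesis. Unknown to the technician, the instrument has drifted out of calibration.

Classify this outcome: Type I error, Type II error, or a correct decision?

The conventional null hypothesis here is that the instrument is correctly calibrated.
The test rejected a false H₀ — the decision matches the true state.

No error — this is a correct decision.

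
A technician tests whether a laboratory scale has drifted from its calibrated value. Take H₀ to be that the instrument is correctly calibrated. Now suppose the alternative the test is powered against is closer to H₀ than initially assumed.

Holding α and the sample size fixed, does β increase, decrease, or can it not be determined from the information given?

A smaller true effect puts the Ha sampling distribution closer to H₀, so more of it falls in the non-rejection region.

It increases.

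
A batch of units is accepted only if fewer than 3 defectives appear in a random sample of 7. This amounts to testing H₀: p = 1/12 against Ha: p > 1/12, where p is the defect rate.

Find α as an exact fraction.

Under H₀, K ~ Binomial(7, 1/12); the Type I error rate is P(K ≥ 3).
Computing the lower-tail complement: 1 − 11756723/11943936 = 187213/11943936.

187213/11943936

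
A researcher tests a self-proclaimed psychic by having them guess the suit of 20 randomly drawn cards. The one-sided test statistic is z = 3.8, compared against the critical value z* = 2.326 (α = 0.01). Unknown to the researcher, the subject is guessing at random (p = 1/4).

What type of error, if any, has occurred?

Type I error

The conventional null hypothesis is that the subject is guessing at random (p = 1/4).
Since z = 3.8 > z* = 2.326, H₀ is rejected.
H₀ is true (actually the subject is guessing at random (p = 1/4)).
Rejecting a true H₀ is a Type I error.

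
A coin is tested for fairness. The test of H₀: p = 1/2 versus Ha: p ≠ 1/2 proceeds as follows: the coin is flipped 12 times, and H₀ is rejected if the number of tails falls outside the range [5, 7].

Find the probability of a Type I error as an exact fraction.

α = P(X ≤ 4 or X ≥ 8 | p = 1/2), X ~ Binomial(12, 1/2).
The two tails are symmetric, so α = 2·(1 + 12 + 66 + 220 + 495)/2^12 = 1588/4096 = 397/1024.

397/1024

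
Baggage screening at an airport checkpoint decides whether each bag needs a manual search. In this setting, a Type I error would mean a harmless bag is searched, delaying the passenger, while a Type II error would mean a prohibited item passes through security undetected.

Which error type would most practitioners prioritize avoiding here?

The Type II consequence (a prohibited item passes through security undetected) is more severe than the Type I consequence (a harmless bag is searched, delaying the passenger).

Type II error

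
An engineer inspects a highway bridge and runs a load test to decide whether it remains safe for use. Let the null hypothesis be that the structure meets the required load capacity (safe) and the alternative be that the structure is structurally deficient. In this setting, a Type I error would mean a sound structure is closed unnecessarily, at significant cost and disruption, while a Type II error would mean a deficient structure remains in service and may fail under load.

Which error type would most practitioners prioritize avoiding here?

The Type II consequence (a deficient structure remains in service and may fail under load) is more severe than the Type I consequence (a sound structure is closed unnecessarily, at significant cost and disruption).

Type II error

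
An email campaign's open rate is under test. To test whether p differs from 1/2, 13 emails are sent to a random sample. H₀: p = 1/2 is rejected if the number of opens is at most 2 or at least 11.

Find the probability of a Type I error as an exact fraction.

The significance level is the null-hypothesis probability of the rejection region {≤2} ∪ {≥11}.
The two tails are symmetric, so α = 2·(1 + 13 + 78)/2^13 = 184/8192 = 23/1024.

23/1024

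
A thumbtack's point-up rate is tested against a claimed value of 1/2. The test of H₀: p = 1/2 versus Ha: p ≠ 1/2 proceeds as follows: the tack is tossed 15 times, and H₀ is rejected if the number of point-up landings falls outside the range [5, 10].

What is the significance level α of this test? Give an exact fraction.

1941/16384

α = P(X ≤ 4 or X ≥ 11 | p = 1/2), X ~ Binomial(15, 1/2).
The two tails are symmetric, so α = 2·(1 + 15 + 105 + 455 + 1365)/2^15 = 3882/32768 = 1941/16384.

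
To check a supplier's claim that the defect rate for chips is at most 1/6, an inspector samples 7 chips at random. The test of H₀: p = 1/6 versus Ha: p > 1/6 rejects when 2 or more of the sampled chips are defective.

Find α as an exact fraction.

The significance level is the probability, assuming p = 1/6, of seeing 2 or more defectives in 7 draws.
Computing the lower-tail complement: 1 − 15625/23328 = 7703/23328.

7703/23328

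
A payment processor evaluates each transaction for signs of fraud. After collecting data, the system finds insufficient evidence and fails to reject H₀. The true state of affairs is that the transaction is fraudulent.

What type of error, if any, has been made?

Type II error

The conventional null hypothesis here is that the transaction is legitimate.
H₀ was not rejected, but H₀ is actually false.
Failing to reject a false null hypothesis is a Type II error (false negative).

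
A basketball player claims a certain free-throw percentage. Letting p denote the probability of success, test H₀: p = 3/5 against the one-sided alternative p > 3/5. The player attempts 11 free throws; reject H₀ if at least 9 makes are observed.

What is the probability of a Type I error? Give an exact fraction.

1161297/9765625

Under H₀, X ~ Binomial(11, 3/5), and α = P(X ≥ 9).
Summing C(11,j)(3/5)^j(2/5)^{11−j} for j = 9,…,11 gives 1161297/9765625.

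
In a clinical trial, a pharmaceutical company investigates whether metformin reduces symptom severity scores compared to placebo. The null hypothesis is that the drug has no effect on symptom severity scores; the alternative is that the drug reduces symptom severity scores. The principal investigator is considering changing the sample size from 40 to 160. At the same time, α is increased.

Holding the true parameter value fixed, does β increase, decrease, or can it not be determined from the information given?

It decreases.

A larger sample reduces the standard error, pulling the sampling distribution under Ha further from the non-rejection region. A larger α widens the rejection region, so when the alternative is true more outcomes lead to rejection — failing to reject becomes less likely. Both changes push β in the same direction.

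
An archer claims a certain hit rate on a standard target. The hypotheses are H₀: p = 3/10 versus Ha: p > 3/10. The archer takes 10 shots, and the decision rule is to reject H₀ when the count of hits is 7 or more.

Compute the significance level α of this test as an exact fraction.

α = P(reject H₀ | H₀ true) = P(S ≥ 7 | p = 3/10), with S ~ Binomial(10, 3/10).
Summing C(10,j)(3/10)^j(7/10)^{10−j} for j = 7,…,10 gives 6620049/625000000.

6620049/625000000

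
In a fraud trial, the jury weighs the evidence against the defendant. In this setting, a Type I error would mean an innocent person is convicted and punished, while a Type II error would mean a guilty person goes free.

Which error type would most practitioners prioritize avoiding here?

The Type I consequence (an innocent person is convicted and punished) is more severe than the Type II consequence (a guilty person goes free).

Type I error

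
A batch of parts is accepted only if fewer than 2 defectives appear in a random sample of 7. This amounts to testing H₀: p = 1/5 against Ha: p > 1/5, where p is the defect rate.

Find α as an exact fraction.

The significance level is the probability, assuming p = 1/5, of seeing 2 or more defectives in 7 draws.
α = 1 − P(S ≤ 1) = 1 − 45056/78125 = 33069/78125.

33069/78125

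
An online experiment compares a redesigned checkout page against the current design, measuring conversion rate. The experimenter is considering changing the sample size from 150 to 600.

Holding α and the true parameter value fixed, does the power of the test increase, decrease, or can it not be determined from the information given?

It increases.

A larger sample reduces the standard error, pulling the sampling distribution under Ha further from the non-rejection region.
Since power = 1 − β and β decreases, power increases.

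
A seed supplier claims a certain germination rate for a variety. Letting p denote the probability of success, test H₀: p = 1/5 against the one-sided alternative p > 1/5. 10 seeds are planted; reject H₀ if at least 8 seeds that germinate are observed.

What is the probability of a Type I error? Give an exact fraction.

α = P(reject H₀ | H₀ true) = P(X ≥ 8 | p = 1/5), with X ~ Binomial(10, 1/5).
P(X ≥ 8) = Σ_{j=8}^{10} C(10,j)·(1/5)^j·(4/5)^{10-j} = 761/9765625.

761/9765625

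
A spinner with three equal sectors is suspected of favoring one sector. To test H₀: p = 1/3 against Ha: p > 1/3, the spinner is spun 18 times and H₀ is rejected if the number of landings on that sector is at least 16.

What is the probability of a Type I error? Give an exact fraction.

α = P(reject H₀ | H₀ true) = P(S ≥ 16 | p = 1/3), with S ~ Binomial(18, 1/3).
Summing C(18,j)(1/3)^j(2/3)^{18−j} for j = 16,…,18 gives 649/387420489.

649/387420489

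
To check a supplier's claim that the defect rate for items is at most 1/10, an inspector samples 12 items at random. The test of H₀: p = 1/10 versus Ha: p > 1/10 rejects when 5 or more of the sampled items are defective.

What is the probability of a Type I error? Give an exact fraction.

The significance level is the probability, assuming p = 1/10, of seeing 5 or more defectives in 12 draws.
Via the complement, α = 1 − Σ_{j=0}^{4} C(12,j)(1/10)^j(9/10)^{12-j} = 432934327/100000000000.

432934327/100000000000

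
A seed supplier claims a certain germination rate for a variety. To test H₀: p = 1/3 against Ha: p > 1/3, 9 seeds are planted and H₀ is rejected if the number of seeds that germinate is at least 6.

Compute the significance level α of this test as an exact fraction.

835/19683

Under H₀, X ~ Binomial(9, 1/3), and α = P(X ≥ 6).
P(X ≥ 6) = Σ_{j=6}^{9} C(9,j)·(1/3)^j·(2/3)^{9-j} = 835/19683.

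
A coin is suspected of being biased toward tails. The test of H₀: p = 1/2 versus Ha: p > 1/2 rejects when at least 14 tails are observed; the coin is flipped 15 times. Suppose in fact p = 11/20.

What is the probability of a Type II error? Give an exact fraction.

16356278262148423407/16384000000000000000

A Type II error is failing to reject when Ha holds: with p = 11/20, β = P(K ≤ 13).
Equivalently, β = 1 − P(K ≥ 14) = 16356278262148423407/16384000000000000000.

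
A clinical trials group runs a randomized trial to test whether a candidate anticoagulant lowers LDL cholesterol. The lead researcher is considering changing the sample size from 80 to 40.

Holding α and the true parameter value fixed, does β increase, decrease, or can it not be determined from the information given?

A smaller sample increases the standard error, so the sampling distributions under H₀ and Ha overlap more.

It increases.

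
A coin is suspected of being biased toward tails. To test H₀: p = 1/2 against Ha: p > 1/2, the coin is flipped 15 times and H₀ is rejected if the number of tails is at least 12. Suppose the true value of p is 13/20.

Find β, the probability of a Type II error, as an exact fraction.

6777270377107586237/8192000000000000000

β = P(fail to reject H₀ | Ha true) = P(K ≤ 11 | p = 13/20), K ~ Binomial(15, 13/20).
Adding the binomial probabilities P(K=0)+…+P(K=11) at p = 13/20 gives 6777270377107586237/8192000000000000000.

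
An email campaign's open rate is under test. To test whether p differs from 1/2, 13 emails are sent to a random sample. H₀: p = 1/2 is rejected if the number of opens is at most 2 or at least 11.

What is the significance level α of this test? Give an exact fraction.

The significance level is the null-hypothesis probability of the rejection region {≤2} ∪ {≥11}.
Each tail has probability (1 + 13 + 78)/8192; doubling gives α = 184/8192 = 23/1024.

23/1024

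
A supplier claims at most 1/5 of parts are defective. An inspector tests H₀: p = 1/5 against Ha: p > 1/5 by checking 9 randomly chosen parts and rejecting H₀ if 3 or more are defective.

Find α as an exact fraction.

The significance level is the probability, assuming p = 1/5, of seeing 3 or more defectives in 9 draws.
α = 1 − P(S ≤ 2) = 1 − 1441792/1953125 = 511333/1953125.

511333/1953125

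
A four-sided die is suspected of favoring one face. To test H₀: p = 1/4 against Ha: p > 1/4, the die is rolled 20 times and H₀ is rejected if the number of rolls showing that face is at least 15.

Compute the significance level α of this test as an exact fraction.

α = P(reject H₀ | H₀ true) = P(S ≥ 15 | p = 1/4), with S ~ Binomial(20, 1/4).
P(S ≥ 15) = Σ_{j=15}^{20} C(20,j)·(1/4)^j·(3/4)^{20-j} = 1048117/274877906944.

1048117/274877906944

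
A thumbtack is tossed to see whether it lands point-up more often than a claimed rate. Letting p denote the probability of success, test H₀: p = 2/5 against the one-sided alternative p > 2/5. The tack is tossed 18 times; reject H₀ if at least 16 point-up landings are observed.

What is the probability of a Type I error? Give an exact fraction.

α = P(reject H₀ | H₀ true) = P(S ≥ 16 | p = 2/5), with S ~ Binomial(18, 2/5).
Adding the binomial terms for j = 16 through 18 with p = 2/5 yields 97583104/3814697265625.

97583104/3814697265625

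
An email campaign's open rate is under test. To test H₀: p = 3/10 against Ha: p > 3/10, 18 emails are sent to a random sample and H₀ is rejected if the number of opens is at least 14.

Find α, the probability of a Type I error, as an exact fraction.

493702843149/12500000000000000

α = P(reject H₀ | H₀ true) = P(X ≥ 14 | p = 3/10), with X ~ Binomial(18, 3/10).
Summing C(18,j)(3/10)^j(7/10)^{18−j} for j = 14,…,18 gives 493702843149/12500000000000000.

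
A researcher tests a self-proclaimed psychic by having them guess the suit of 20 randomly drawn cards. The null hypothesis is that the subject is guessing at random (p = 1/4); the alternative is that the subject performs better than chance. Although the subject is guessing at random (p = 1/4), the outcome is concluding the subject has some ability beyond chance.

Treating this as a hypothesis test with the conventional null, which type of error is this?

'Concluding the subject has some ability beyond chance' corresponds to rejecting H₀.
H₀ was rejected but H₀ is true — a Type I error (false positive).

Type I error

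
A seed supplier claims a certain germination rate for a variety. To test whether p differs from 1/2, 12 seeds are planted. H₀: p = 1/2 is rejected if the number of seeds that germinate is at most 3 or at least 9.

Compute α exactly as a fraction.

α = P(X ≤ 3 or X ≥ 9 | p = 1/2), X ~ Binomial(12, 1/2).
Each tail has probability (1 + 12 + 66 + 220)/4096; doubling gives α = 598/4096 = 299/2048.

299/2048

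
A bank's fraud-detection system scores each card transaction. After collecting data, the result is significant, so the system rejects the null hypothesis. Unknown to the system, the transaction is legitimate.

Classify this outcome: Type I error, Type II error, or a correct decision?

Type I error

The conventional null hypothesis here is that the transaction is legitimate.
H₀ was rejected, but H₀ is actually true.
Rejecting a true null hypothesis is a Type I error (false positive).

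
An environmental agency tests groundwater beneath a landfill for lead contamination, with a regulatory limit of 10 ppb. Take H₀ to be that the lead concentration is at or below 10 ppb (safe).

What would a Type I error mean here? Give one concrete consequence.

A Type I error is rejecting H₀ when H₀ is true.
Here that means declaring the site contaminated and ordering remediation when actually the lead concentration is at or below 10 ppb (safe).

A Type I error would mean concluding that the lead concentration exceeds 10 ppb when in fact the lead concentration is at or below 10 ppb (safe). Consequence: a clean site is subjected to costly and unnecessary remediation.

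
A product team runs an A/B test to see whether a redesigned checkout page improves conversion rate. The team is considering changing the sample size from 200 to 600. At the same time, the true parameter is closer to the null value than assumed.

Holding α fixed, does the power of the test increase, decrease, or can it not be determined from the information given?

The first change alone would make β decrease; the second alone would make β increase. Which effect dominates depends on the magnitudes, which are not given.
Since power = 1 − β, the effect on power is likewise indeterminate.

Cannot be determined from the information given.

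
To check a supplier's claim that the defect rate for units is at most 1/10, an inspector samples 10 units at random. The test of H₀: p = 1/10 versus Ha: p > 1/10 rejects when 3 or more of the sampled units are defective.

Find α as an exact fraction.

87738533/1250000000

The significance level is the probability, assuming p = 1/10, of seeing 3 or more defectives in 10 draws.
α = 1 − P(K ≤ 2) = 1 − 1162261467/1250000000 = 87738533/1250000000.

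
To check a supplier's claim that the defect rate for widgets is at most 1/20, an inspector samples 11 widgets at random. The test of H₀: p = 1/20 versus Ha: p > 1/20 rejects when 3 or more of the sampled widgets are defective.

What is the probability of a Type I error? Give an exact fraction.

The significance level is the probability, assuming p = 1/20, of seeing 3 or more defectives in 11 draws.
Via the complement, α = 1 − Σ_{j=0}^{2} C(11,j)(1/20)^j(19/20)^{11-j} = 4992302221/327680000000.

4992302221/327680000000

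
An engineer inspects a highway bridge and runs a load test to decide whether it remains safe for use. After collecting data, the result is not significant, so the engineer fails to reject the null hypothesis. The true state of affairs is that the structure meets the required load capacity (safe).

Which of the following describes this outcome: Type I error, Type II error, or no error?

The conventional null hypothesis here is that the structure meets the required load capacity (safe).
The test retained a true H₀ — the decision matches the true state.

No error (correct decision).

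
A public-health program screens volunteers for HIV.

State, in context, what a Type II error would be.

A Type II error would mean concluding that the patient does not have HIV (or at least failing to establish that the patient has HIV) when in fact the patient has HIV.

With the conventional null hypothesis that the patient does not have HIV:
A Type II error is failing to reject H₀ when H₀ is false.
Here that means clearing the patient as negative when actually the patient has HIV.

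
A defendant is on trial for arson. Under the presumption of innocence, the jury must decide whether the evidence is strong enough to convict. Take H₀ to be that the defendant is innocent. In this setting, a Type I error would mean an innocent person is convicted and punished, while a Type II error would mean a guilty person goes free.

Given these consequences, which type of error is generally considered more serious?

The Type I consequence (an innocent person is convicted and punished) is more severe than the Type II consequence (a guilty person goes free).

Type I error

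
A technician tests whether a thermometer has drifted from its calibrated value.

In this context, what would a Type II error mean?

With the conventional null hypothesis that the instrument is correctly calibrated:
A Type II error is failing to reject H₀ when H₀ is false.
Here that means leaving the instrument in service when actually the instrument has drifted out of calibration.

A Type II error would mean concluding that the instrument is correctly calibrated (or at least failing to establish that the instrument has drifted out of calibration) when in fact the instrument has drifted out of calibration.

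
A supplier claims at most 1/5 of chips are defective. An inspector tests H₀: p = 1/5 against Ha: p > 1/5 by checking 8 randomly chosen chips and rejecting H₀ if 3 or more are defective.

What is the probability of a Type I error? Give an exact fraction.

The significance level is the probability, assuming p = 1/5, of seeing 3 or more defectives in 8 draws.
α = 1 − P(S ≤ 2) = 1 − 311296/390625 = 79329/390625.

79329/390625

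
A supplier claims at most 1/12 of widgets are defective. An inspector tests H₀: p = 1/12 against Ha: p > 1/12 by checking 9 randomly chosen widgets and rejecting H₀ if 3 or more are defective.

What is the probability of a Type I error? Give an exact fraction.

α = P(reject H₀ | H₀ true) = P(K ≥ 3 | p = 1/12), K ~ Binomial(9, 1/12).
Computing the lower-tail complement: 1 − 19487171/20155392 = 668221/20155392.

668221/20155392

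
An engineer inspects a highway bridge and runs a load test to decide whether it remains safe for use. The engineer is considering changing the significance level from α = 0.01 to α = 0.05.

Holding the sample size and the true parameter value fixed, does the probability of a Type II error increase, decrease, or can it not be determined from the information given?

With a larger α the critical value moves toward the center, so more of the Ha sampling distribution lies in the rejection region.

It decreases.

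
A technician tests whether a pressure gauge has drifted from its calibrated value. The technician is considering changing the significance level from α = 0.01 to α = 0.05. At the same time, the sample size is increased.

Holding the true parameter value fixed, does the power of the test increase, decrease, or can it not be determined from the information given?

It increases.

Relaxing α lowers the evidence threshold; under Ha, outcomes that previously fell short now trigger rejection. Increasing n separates the H₀ and Ha sampling distributions, so under Ha fewer outcomes land in the acceptance region. Both changes push β in the same direction.
Since power = 1 − β and β decreases, power increases.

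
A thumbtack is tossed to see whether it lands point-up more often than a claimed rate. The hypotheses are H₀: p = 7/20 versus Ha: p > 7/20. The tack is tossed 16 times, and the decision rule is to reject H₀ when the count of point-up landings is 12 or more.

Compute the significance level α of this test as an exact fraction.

Under H₀, Y ~ Binomial(16, 7/20), and α = P(Y ≥ 12).
Summing C(16,j)(7/20)^j(13/20)^{16−j} for j = 12,…,16 gives 34138552149875229/26214400000000000000.

34138552149875229/26214400000000000000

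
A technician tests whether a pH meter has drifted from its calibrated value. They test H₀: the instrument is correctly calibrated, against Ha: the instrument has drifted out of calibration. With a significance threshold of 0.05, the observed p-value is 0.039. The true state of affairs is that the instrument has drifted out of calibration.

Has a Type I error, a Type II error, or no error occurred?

No error (correct decision).

Since p = 0.039 < α = 0.05, H₀ is rejected.
H₀ is false (actually the instrument has drifted out of calibration).
The decision matches the true state — no error.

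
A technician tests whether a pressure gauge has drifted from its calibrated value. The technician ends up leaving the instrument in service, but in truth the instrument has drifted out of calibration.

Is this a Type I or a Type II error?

Type II error

The null hypothesis here is that the instrument is correctly calibrated.
'Leaving the instrument in service' corresponds to failing to reject H₀.
H₀ was not rejected but H₀ is false — a Type II error (false negative).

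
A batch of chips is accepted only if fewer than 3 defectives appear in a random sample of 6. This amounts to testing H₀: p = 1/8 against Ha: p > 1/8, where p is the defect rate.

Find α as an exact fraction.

The significance level is the probability, assuming p = 1/8, of seeing 3 or more defectives in 6 draws.
Computing the lower-tail complement: 1 − 127253/131072 = 3819/131072.

3819/131072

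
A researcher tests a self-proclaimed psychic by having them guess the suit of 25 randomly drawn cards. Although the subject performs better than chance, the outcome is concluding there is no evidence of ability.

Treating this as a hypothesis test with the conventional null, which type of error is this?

Type II error

The null hypothesis here is that the subject is guessing at random (p = 1/4).
'Concluding there is no evidence of ability' corresponds to failing to reject H₀.
H₀ was not rejected but H₀ is false — a Type II error (false negative).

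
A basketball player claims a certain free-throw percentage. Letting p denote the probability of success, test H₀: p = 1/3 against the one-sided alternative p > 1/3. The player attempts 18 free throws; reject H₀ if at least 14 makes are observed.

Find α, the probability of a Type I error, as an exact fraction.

56137/387420489

Under H₀, S ~ Binomial(18, 1/3), and α = P(S ≥ 14).
Adding the binomial terms for j = 14 through 18 with p = 1/3 yields 56137/387420489.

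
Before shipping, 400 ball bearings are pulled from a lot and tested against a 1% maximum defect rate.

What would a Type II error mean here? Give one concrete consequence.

With the conventional null hypothesis that the lot's defect rate is 1% (within specification):
A Type II error is failing to reject H₀ when H₀ is false.
Here that means accepting the lot and shipping it when actually the lot's defect rate exceeds 1%.

A Type II error would mean concluding that the lot's defect rate is 1% (within specification) (or at least failing to establish that the lot's defect rate exceeds 1%) when in fact the lot's defect rate exceeds 1%. Consequence: customers receive ball bearings with an unacceptably high defect rate.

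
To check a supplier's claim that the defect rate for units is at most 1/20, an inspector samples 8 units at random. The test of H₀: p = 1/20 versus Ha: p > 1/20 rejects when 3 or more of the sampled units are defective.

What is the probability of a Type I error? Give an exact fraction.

148178379/25600000000

α = P(reject H₀ | H₀ true) = P(Y ≥ 3 | p = 1/20), Y ~ Binomial(8, 1/20).
α = 1 − P(Y ≤ 2) = 1 − 25451821621/25600000000 = 148178379/25600000000.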